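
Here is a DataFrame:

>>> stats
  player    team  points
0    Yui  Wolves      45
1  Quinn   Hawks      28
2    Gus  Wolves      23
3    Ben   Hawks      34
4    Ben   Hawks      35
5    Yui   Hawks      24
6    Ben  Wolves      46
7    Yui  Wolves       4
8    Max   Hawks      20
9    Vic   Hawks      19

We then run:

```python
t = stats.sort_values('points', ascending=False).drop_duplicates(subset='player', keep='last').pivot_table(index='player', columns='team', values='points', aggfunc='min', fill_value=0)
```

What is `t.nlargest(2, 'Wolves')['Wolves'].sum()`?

27

sort by points descending:
  player    team  points
6    Ben  Wolves      46
0    Yui  Wolves      45
4    Ben   Hawks      35
3    Ben   Hawks      34
1  Quinn   Hawks      28
5    Yui   Hawks      24
2    Gus  Wolves      23
8    Max   Hawks      20
9    Vic   Hawks      19
7    Yui  Wolves       4
drop duplicate player (keep=last):
  player    team  points
3    Ben   Hawks      34
1  Quinn   Hawks      28
2    Gus  Wolves      23
8    Max   Hawks      20
9    Vic   Hawks      19
7    Yui  Wolves       4
pivot: rows=player, cols=team, min(points):
team    Hawks  Wolves
player               
Ben        34       0
Gus         0      23
Max        20       0
Quinn      28       0
Vic        19       0
Yui         0       4
take 2 rows with largest Wolves:
team    Hawks  Wolves
player               
Gus         0      23
Yui         0       4
sum of column 'Wolves' → 27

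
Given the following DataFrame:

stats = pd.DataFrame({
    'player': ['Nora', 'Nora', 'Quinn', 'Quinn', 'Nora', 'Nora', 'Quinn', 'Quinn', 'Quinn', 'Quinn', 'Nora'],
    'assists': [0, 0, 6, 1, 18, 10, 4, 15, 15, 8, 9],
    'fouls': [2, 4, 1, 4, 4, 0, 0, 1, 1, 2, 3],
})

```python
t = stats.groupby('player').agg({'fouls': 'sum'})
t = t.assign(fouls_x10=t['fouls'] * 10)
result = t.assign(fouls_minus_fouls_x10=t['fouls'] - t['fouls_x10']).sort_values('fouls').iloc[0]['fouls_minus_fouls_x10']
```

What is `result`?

-81

group by player, sum of fouls:
        fouls
player       
Nora       13
Quinn       9
add column fouls_x10 = t['fouls'] * 10:
        fouls  fouls_x10
player                  
Nora       13        130
Quinn       9         90
add column fouls_minus_fouls_x10 = t['fouls'] - t['fouls_x10']:
        fouls  fouls_x10  fouls_minus_fouls_x10
player                                         
Nora       13        130                   -117
Quinn       9         90                    -81
sort by fouls:
        fouls  fouls_x10  fouls_minus_fouls_x10
player                                         
Quinn       9         90                    -81
Nora       13        130                   -117
Finally, value at position 0, column 'fouls_minus_fouls_x10' = -81.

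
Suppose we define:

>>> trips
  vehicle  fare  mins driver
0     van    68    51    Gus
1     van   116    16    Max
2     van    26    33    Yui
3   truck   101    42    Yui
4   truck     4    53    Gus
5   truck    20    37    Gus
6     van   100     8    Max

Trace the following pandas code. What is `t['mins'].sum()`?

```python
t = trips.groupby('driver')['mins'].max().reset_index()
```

group by driver, max of mins:
driver
Gus    53
Max    16
Yui    42
Name: mins, dtype: int64
reset_index():
  driver  mins
0    Gus    53
1    Max    16
2    Yui    42
Hence 111.

111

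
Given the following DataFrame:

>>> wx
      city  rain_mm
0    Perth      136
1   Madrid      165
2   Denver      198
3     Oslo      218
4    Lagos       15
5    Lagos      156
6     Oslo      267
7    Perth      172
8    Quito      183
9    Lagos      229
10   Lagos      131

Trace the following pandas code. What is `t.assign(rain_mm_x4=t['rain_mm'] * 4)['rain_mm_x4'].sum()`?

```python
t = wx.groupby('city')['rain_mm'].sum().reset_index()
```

7480

group by city, sum of rain_mm:
city
Denver    198
Lagos     531
Madrid    165
Oslo      485
Perth     308
Quito     183
Name: rain_mm, dtype: int64
reset_index():
     city  rain_mm
0  Denver      198
1   Lagos      531
2  Madrid      165
3    Oslo      485
4   Perth      308
5   Quito      183
add column rain_mm_x4 = t['rain_mm'] * 4:
     city  rain_mm  rain_mm_x4
0  Denver      198         792
1   Lagos      531        2124
2  Madrid      165         660
3    Oslo      485        1940
4   Perth      308        1232
5   Quito      183         732
Taking the sum of column 'rain_mm_x4' gives 7480.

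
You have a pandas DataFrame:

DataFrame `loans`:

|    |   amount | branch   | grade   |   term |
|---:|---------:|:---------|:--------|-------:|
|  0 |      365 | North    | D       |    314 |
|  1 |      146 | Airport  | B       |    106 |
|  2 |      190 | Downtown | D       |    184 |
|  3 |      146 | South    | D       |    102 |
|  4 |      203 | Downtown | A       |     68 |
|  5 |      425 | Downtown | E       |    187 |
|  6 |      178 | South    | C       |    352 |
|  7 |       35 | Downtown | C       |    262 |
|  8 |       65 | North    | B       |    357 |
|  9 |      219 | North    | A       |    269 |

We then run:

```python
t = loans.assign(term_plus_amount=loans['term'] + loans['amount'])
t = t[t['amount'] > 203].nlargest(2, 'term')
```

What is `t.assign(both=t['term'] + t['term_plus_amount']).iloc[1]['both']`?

add column term_plus_amount = loans['term'] + loans['amount']:
   amount    branch grade  term  term_plus_amount
0     365     North     D   314               679
1     146   Airport     B   106               252
2     190  Downtown     D   184               374
3     146     South     D   102               248
4     203  Downtown     A    68               271
5     425  Downtown     E   187               612
6     178     South     C   352               530
7      35  Downtown     C   262               297
8      65     North     B   357               422
9     219     North     A   269               488
filter rows where amount > 203:
   amount    branch grade  term  term_plus_amount
0     365     North     D   314               679
5     425  Downtown     E   187               612
9     219     North     A   269               488
take 2 rows with largest term:
   amount branch grade  term  term_plus_amount
0     365  North     D   314               679
9     219  North     A   269               488
add column both = t['term'] + t['term_plus_amount']:
   amount branch grade  term  term_plus_amount  both
0     365  North     D   314               679   993
9     219  North     A   269               488   757
Then the value at position 1, column 'both': 757

757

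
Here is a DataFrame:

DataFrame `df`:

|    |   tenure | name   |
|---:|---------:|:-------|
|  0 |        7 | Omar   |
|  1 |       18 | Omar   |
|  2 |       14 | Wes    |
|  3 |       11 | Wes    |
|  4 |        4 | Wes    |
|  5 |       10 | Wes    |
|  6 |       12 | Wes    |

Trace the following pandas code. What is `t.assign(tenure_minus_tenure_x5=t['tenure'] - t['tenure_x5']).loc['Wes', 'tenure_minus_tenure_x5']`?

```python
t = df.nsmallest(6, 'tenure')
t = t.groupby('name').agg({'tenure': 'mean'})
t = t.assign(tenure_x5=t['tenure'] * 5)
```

-40.8

take 6 rows with smallest tenure:
   tenure  name
4       4   Wes
0       7  Omar
5      10   Wes
3      11   Wes
6      12   Wes
2      14   Wes
group by name, mean of tenure:
      tenure
name        
Omar     7.0
Wes     10.2
add column tenure_x5 = t['tenure'] * 5:
      tenure  tenure_x5
name                   
Omar     7.0       35.0
Wes     10.2       51.0
add column tenure_minus_tenure_x5 = t['tenure'] - t['tenure_x5']:
      tenure  tenure_x5  tenure_minus_tenure_x5
name                                           
Omar     7.0       35.0                   -28.0
Wes     10.2       51.0                   -40.8
Hence -40.8.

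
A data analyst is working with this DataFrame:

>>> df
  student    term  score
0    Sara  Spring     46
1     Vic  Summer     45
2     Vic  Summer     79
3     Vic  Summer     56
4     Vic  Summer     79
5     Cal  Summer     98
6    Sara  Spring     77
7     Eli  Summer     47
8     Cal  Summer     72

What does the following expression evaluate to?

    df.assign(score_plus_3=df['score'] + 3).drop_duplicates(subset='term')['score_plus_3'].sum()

97

add column score_plus_3 = df['score'] + 3:
  student    term  score  score_plus_3
0    Sara  Spring     46            49
1     Vic  Summer     45            48
2     Vic  Summer     79            82
3     Vic  Summer     56            59
4     Vic  Summer     79            82
5     Cal  Summer     98           101
6    Sara  Spring     77            80
7     Eli  Summer     47            50
8     Cal  Summer     72            75
drop duplicate term (keep=first):
  student    term  score  score_plus_3
0    Sara  Spring     46            49
1     Vic  Summer     45            48
So sum() = 97.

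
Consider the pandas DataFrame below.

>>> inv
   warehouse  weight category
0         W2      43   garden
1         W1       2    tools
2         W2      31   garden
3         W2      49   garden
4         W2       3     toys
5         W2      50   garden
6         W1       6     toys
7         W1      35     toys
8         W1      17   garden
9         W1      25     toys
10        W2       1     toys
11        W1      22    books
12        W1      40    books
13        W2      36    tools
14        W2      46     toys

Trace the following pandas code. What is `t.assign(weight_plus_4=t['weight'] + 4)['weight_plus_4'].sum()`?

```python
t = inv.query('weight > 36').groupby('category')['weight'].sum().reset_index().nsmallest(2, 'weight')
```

94

filter rows where weight > 36:
   warehouse  weight category
0         W2      43   garden
3         W2      49   garden
5         W2      50   garden
12        W1      40    books
14        W2      46     toys
group by category, sum of weight:
category
books      40
garden    142
toys       46
Name: weight, dtype: int64
reset_index():
  category  weight
0    books      40
1   garden     142
2     toys      46
take 2 rows with smallest weight:
  category  weight
0    books      40
2     toys      46
add column weight_plus_4 = t['weight'] + 4:
  category  weight  weight_plus_4
0    books      40             44
2     toys      46             50
Then the sum of column 'weight_plus_4': 94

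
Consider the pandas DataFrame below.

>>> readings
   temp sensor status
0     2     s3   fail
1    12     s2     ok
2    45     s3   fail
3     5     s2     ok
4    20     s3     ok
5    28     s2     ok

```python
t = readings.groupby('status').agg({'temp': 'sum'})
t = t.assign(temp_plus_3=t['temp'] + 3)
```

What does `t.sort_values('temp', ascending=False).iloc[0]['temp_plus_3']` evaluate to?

68

group by status, sum of temp:
        temp
status      
fail      47
ok        65
add column temp_plus_3 = t['temp'] + 3:
        temp  temp_plus_3
status                   
fail      47           50
ok        65           68
sort by temp descending:
        temp  temp_plus_3
status                   
ok        65           68
fail      47           50
So iloc[0]['temp_plus_3'] = 68.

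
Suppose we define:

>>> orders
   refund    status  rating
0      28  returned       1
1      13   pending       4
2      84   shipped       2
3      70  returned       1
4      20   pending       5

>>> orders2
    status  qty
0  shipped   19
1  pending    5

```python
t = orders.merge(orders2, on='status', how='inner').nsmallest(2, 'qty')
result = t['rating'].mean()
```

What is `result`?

merge on 'status' (how='inner') → 3 rows:
   refund   status  rating  qty
0      13  pending       4    5
1      84  shipped       2   19
2      20  pending       5    5
take 2 rows with smallest qty:
   refund   status  rating  qty
0      13  pending       4    5
2      20  pending       5    5
So mean() = 4.5.

4.5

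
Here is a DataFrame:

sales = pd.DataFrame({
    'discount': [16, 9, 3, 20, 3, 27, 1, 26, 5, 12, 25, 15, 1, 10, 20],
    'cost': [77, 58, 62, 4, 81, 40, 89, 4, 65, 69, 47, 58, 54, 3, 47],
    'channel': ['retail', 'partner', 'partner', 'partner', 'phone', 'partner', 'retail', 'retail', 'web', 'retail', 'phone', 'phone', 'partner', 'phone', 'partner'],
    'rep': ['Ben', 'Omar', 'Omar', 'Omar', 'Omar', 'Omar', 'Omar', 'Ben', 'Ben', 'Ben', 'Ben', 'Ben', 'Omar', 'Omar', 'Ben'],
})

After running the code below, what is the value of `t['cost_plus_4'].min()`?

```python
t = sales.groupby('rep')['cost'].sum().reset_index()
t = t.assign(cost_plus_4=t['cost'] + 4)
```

371

group by rep, sum of cost:
rep
Ben     367
Omar    391
Name: cost, dtype: int64
reset_index():
    rep  cost
0   Ben   367
1  Omar   391
add column cost_plus_4 = t['cost'] + 4:
    rep  cost  cost_plus_4
0   Ben   367          371
1  Omar   391          395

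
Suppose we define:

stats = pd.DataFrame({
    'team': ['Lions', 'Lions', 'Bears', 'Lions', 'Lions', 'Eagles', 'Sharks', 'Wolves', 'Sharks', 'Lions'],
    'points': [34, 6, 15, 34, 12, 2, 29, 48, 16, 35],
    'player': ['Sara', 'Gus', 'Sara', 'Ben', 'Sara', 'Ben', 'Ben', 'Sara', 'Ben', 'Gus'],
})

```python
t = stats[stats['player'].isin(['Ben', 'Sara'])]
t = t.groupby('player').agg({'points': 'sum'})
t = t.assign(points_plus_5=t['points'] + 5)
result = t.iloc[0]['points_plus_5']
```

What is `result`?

filter rows where player in ['Ben', 'Sara']:
     team  points player
0   Lions      34   Sara
2   Bears      15   Sara
3   Lions      34    Ben
4   Lions      12   Sara
5  Eagles       2    Ben
6  Sharks      29    Ben
7  Wolves      48   Sara
8  Sharks      16    Ben
group by player, sum of points:
        points
player        
Ben         81
Sara       109
add column points_plus_5 = t['points'] + 5:
        points  points_plus_5
player                       
Ben         81             86
Sara       109            114
Taking the value at position 0, column 'points_plus_5' gives 86.

86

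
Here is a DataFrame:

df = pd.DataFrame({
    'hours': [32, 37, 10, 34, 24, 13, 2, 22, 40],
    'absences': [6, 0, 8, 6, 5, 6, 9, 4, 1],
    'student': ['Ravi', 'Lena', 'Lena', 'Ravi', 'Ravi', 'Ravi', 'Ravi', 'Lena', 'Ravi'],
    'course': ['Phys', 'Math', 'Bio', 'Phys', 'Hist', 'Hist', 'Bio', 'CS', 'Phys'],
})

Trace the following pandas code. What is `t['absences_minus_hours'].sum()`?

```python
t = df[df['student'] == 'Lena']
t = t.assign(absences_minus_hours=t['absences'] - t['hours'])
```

-57

filter rows where student == 'Lena':
   hours  absences student course
1     37         0    Lena   Math
2     10         8    Lena    Bio
7     22         4    Lena     CS
add column absences_minus_hours = t['absences'] - t['hours']:
   hours  absences student course  absences_minus_hours
1     37         0    Lena   Math                   -37
2     10         8    Lena    Bio                    -2
7     22         4    Lena     CS                   -18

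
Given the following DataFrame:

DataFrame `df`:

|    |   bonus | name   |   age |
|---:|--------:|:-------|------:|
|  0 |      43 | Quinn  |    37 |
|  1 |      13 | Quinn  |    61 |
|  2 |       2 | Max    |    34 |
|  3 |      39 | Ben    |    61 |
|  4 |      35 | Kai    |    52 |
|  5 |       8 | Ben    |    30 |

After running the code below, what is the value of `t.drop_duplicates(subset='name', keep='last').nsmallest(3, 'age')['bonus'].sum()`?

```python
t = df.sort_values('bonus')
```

sort by bonus:
   bonus   name  age
2      2    Max   34
5      8    Ben   30
1     13  Quinn   61
4     35    Kai   52
3     39    Ben   61
0     43  Quinn   37
drop duplicate name (keep=last):
   bonus   name  age
2      2    Max   34
4     35    Kai   52
3     39    Ben   61
0     43  Quinn   37
take 3 rows with smallest age:
   bonus   name  age
2      2    Max   34
0     43  Quinn   37
4     35    Kai   52

80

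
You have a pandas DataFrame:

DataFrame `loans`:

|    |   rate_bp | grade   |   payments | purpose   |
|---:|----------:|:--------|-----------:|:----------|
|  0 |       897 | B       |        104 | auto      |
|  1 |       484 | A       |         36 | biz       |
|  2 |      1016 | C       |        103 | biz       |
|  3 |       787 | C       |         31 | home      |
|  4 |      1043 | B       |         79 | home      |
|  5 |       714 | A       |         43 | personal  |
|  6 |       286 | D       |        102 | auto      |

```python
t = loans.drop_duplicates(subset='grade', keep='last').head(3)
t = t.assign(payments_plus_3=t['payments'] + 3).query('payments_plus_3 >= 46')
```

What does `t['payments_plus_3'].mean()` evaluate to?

drop duplicate grade (keep=last):
   rate_bp grade  payments   purpose
3      787     C        31      home
4     1043     B        79      home
5      714     A        43  personal
6      286     D       102      auto
take first 3 rows:
   rate_bp grade  payments   purpose
3      787     C        31      home
4     1043     B        79      home
5      714     A        43  personal
add column payments_plus_3 = t['payments'] + 3:
   rate_bp grade  payments   purpose  payments_plus_3
3      787     C        31      home               34
4     1043     B        79      home               82
5      714     A        43  personal               46
filter rows where payments_plus_3 >= 46:
   rate_bp grade  payments   purpose  payments_plus_3
4     1043     B        79      home               82
5      714     A        43  personal               46
Then the mean of column 'payments_plus_3': 64.0

64.0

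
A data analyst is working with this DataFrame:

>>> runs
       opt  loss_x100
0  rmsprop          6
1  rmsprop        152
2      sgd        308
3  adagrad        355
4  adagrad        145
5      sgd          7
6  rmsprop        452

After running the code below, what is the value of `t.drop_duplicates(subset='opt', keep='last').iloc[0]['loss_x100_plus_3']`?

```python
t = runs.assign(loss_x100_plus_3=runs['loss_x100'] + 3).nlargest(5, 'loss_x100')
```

311

add column loss_x100_plus_3 = runs['loss_x100'] + 3:
       opt  loss_x100  loss_x100_plus_3
0  rmsprop          6                 9
1  rmsprop        152               155
2      sgd        308               311
3  adagrad        355               358
4  adagrad        145               148
5      sgd          7                10
6  rmsprop        452               455
take 5 rows with largest loss_x100:
       opt  loss_x100  loss_x100_plus_3
6  rmsprop        452               455
3  adagrad        355               358
2      sgd        308               311
1  rmsprop        152               155
4  adagrad        145               148
drop duplicate opt (keep=last):
       opt  loss_x100  loss_x100_plus_3
2      sgd        308               311
1  rmsprop        152               155
4  adagrad        145               148
Then the value at position 0, column 'loss_x100_plus_3': 311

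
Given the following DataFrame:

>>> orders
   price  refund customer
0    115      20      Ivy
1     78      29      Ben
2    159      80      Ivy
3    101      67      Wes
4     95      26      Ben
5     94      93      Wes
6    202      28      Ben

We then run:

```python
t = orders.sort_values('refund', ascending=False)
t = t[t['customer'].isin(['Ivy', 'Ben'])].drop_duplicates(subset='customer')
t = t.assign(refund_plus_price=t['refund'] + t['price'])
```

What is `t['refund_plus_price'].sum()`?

sort by refund descending:
   price  refund customer
5     94      93      Wes
2    159      80      Ivy
3    101      67      Wes
1     78      29      Ben
6    202      28      Ben
4     95      26      Ben
0    115      20      Ivy
filter rows where customer in ['Ivy', 'Ben']:
   price  refund customer
2    159      80      Ivy
1     78      29      Ben
6    202      28      Ben
4     95      26      Ben
0    115      20      Ivy
drop duplicate customer (keep=first):
   price  refund customer
2    159      80      Ivy
1     78      29      Ben
add column refund_plus_price = t['refund'] + t['price']:
   price  refund customer  refund_plus_price
2    159      80      Ivy                239
1     78      29      Ben                107
Then the sum of column 'refund_plus_price': 346

346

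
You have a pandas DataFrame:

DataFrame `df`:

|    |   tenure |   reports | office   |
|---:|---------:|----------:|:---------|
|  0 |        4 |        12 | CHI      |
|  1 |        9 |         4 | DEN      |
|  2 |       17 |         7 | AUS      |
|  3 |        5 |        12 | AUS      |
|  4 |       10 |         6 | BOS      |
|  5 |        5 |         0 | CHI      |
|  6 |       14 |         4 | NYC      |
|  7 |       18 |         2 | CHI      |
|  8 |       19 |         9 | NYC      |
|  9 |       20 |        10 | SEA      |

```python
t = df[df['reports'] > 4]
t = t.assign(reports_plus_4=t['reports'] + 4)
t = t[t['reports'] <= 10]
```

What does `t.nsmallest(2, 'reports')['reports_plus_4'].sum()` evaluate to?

filter rows where reports > 4:
   tenure  reports office
0       4       12    CHI
2      17        7    AUS
3       5       12    AUS
4      10        6    BOS
8      19        9    NYC
9      20       10    SEA
add column reports_plus_4 = t['reports'] + 4:
   tenure  reports office  reports_plus_4
0       4       12    CHI              16
2      17        7    AUS              11
3       5       12    AUS              16
4      10        6    BOS              10
8      19        9    NYC              13
9      20       10    SEA              14
filter rows where reports <= 10:
   tenure  reports office  reports_plus_4
2      17        7    AUS              11
4      10        6    BOS              10
8      19        9    NYC              13
9      20       10    SEA              14
take 2 rows with smallest reports:
   tenure  reports office  reports_plus_4
4      10        6    BOS              10
2      17        7    AUS              11
Then the sum of column 'reports_plus_4': 21

21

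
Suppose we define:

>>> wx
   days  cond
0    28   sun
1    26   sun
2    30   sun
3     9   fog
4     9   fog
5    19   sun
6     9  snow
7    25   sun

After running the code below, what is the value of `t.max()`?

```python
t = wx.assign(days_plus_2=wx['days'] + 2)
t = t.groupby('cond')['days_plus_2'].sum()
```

add column days_plus_2 = wx['days'] + 2:
   days  cond  days_plus_2
0    28   sun           30
1    26   sun           28
2    30   sun           32
3     9   fog           11
4     9   fog           11
5    19   sun           21
6     9  snow           11
7    25   sun           27
group by cond, sum of days_plus_2:
cond
fog      22
snow     11
sun     138
Name: days_plus_2, dtype: int64
max of the resulting series → 138

138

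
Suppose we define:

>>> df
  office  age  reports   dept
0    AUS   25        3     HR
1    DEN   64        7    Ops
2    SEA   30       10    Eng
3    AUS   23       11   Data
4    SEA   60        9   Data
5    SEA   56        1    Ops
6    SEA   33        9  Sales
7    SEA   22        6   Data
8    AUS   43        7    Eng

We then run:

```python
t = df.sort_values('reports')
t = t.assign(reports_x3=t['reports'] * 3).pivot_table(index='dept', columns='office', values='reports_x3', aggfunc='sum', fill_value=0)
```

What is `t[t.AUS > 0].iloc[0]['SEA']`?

sort by reports:
  office  age  reports   dept
5    SEA   56        1    Ops
0    AUS   25        3     HR
7    SEA   22        6   Data
1    DEN   64        7    Ops
8    AUS   43        7    Eng
4    SEA   60        9   Data
6    SEA   33        9  Sales
2    SEA   30       10    Eng
3    AUS   23       11   Data
add column reports_x3 = t['reports'] * 3:
  office  age  reports   dept  reports_x3
5    SEA   56        1    Ops           3
0    AUS   25        3     HR           9
7    SEA   22        6   Data          18
1    DEN   64        7    Ops          21
8    AUS   43        7    Eng          21
4    SEA   60        9   Data          27
6    SEA   33        9  Sales          27
2    SEA   30       10    Eng          30
3    AUS   23       11   Data          33
pivot: rows=dept, cols=office, sum(reports_x3):
office  AUS  DEN  SEA
dept                 
Data     33    0   45
Eng      21    0   30
HR        9    0    0
Ops       0   21    3
Sales     0    0   27
filter rows where AUS > 0:
office  AUS  DEN  SEA
dept                 
Data     33    0   45
Eng      21    0   30
HR        9    0    0
So iloc[0]['SEA'] = 45.

45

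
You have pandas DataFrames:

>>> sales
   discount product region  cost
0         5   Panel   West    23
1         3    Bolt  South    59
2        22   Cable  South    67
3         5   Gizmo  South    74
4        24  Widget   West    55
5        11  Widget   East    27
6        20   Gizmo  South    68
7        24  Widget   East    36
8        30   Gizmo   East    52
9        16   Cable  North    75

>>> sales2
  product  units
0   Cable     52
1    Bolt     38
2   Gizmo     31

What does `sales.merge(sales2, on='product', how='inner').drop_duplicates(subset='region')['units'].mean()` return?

merge on 'product' (how='inner') → 6 rows:
   discount product region  cost  units
0         3    Bolt  South    59     38
1        22   Cable  South    67     52
2         5   Gizmo  South    74     31
3        20   Gizmo  South    68     31
4        30   Gizmo   East    52     31
5        16   Cable  North    75     52
drop duplicate region (keep=first):
   discount product region  cost  units
0         3    Bolt  South    59     38
4        30   Gizmo   East    52     31
5        16   Cable  North    75     52

40.3333333333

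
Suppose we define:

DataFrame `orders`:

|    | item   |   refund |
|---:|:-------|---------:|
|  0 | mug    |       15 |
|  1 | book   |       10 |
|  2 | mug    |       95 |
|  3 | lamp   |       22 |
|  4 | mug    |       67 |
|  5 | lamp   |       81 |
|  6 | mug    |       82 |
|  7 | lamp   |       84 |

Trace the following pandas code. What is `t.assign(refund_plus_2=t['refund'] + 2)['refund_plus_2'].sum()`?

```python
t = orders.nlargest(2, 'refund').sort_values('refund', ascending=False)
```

183

take 2 rows with largest refund:
   item  refund
2   mug      95
7  lamp      84
sort by refund descending:
   item  refund
2   mug      95
7  lamp      84
add column refund_plus_2 = t['refund'] + 2:
   item  refund  refund_plus_2
2   mug      95             97
7  lamp      84             86
Reading off the sum of column 'refund_plus_2', we get 183.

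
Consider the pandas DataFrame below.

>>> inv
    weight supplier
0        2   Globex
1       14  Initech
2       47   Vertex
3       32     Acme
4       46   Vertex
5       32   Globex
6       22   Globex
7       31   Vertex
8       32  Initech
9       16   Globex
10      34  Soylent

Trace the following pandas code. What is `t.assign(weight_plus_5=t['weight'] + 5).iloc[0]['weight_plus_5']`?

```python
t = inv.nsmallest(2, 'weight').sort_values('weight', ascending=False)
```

take 2 rows with smallest weight:
   weight supplier
0       2   Globex
1      14  Initech
sort by weight descending:
   weight supplier
1      14  Initech
0       2   Globex
add column weight_plus_5 = t['weight'] + 5:
   weight supplier  weight_plus_5
1      14  Initech             19
0       2   Globex              7
Taking the value at position 0, column 'weight_plus_5' gives 19.

19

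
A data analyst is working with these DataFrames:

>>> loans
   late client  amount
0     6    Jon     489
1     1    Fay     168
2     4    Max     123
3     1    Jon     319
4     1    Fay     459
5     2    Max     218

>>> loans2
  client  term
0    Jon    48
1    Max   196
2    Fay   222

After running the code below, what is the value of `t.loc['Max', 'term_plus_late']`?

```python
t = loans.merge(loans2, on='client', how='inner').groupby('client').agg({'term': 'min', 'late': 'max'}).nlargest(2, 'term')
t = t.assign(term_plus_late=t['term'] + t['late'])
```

200

merge on 'client' (how='inner') → 6 rows:
   late client  amount  term
0     6    Jon     489    48
1     1    Fay     168   222
2     4    Max     123   196
3     1    Jon     319    48
4     1    Fay     459   222
5     2    Max     218   196
group by client: min(term), max(late):
        term  late
client            
Fay      222     1
Jon       48     6
Max      196     4
take 2 rows with largest term:
        term  late
client            
Fay      222     1
Max      196     4
add column term_plus_late = t['term'] + t['late']:
        term  late  term_plus_late
client                            
Fay      222     1             223
Max      196     4             200
Hence 200.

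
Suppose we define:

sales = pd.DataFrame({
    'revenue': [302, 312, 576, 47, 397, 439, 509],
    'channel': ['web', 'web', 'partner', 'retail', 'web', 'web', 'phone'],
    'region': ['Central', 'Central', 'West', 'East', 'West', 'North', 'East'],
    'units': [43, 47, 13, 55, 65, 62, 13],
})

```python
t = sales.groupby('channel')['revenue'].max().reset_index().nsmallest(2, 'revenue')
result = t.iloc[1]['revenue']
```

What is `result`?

439

group by channel, max of revenue:
channel
partner    576
phone      509
retail      47
web        439
Name: revenue, dtype: int64
reset_index():
   channel  revenue
0  partner      576
1    phone      509
2   retail       47
3      web      439
take 2 rows with smallest revenue:
  channel  revenue
2  retail       47
3     web      439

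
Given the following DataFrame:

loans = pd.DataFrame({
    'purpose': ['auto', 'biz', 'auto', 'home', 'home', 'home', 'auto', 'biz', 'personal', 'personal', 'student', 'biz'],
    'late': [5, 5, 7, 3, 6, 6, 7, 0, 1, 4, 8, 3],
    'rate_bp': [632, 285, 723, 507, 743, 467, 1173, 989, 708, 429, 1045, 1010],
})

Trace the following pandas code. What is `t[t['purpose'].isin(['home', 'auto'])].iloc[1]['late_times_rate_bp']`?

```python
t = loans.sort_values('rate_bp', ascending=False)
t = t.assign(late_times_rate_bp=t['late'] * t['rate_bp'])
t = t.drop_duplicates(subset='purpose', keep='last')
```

sort by rate_bp descending:
     purpose  late  rate_bp
6       auto     7     1173
10   student     8     1045
11       biz     3     1010
7        biz     0      989
4       home     6      743
2       auto     7      723
8   personal     1      708
0       auto     5      632
3       home     3      507
5       home     6      467
9   personal     4      429
1        biz     5      285
add column late_times_rate_bp = t['late'] * t['rate_bp']:
     purpose  late  rate_bp  late_times_rate_bp
6       auto     7     1173                8211
10   student     8     1045                8360
11       biz     3     1010                3030
7        biz     0      989                   0
4       home     6      743                4458
2       auto     7      723                5061
8   personal     1      708                 708
0       auto     5      632                3160
3       home     3      507                1521
5       home     6      467                2802
9   personal     4      429                1716
1        biz     5      285                1425
drop duplicate purpose (keep=last):
     purpose  late  rate_bp  late_times_rate_bp
10   student     8     1045                8360
0       auto     5      632                3160
5       home     6      467                2802
9   personal     4      429                1716
1        biz     5      285                1425
filter rows where purpose in ['home', 'auto']:
  purpose  late  rate_bp  late_times_rate_bp
0    auto     5      632                3160
5    home     6      467                2802
Hence 2802.

2802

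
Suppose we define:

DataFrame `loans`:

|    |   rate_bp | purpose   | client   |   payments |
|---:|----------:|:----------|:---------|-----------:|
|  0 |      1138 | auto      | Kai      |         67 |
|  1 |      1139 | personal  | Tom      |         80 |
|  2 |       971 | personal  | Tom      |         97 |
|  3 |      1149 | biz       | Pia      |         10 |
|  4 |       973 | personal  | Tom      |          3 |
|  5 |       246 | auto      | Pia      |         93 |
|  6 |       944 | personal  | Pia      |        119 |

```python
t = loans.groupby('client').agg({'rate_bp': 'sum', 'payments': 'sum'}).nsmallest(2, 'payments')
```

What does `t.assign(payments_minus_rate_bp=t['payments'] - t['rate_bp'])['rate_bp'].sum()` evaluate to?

4221

group by client: sum(rate_bp), sum(payments):
        rate_bp  payments
client                   
Kai        1138        67
Pia        2339       222
Tom        3083       180
take 2 rows with smallest payments:
        rate_bp  payments
client                   
Kai        1138        67
Tom        3083       180
add column payments_minus_rate_bp = t['payments'] - t['rate_bp']:
        rate_bp  payments  payments_minus_rate_bp
client                                           
Kai        1138        67                   -1071
Tom        3083       180                   -2903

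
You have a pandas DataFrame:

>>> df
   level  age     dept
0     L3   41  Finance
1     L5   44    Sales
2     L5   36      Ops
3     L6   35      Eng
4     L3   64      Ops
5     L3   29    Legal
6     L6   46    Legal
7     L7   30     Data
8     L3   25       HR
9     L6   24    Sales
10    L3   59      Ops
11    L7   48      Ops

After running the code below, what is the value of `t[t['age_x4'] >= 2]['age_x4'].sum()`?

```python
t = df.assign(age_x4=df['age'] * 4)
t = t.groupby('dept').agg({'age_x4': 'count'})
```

add column age_x4 = df['age'] * 4:
   level  age     dept  age_x4
0     L3   41  Finance     164
1     L5   44    Sales     176
2     L5   36      Ops     144
3     L6   35      Eng     140
4     L3   64      Ops     256
5     L3   29    Legal     116
6     L6   46    Legal     184
7     L7   30     Data     120
8     L3   25       HR     100
9     L6   24    Sales      96
10    L3   59      Ops     236
11    L7   48      Ops     192
group by dept, count of age_x4:
         age_x4
dept           
Data          1
Eng           1
Finance       1
HR            1
Legal         2
Ops           4
Sales         2
filter rows where age_x4 >= 2:
       age_x4
dept         
Legal       2
Ops         4
Sales       2
So sum() = 8.

8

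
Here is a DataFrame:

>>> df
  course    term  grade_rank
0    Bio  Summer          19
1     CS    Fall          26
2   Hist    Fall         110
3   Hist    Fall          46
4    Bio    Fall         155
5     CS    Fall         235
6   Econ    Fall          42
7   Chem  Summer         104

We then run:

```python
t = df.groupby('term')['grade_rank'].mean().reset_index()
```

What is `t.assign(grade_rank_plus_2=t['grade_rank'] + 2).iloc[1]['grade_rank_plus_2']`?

group by term, mean of grade_rank:
term
Fall      102.333333
Summer     61.500000
Name: grade_rank, dtype: float64
reset_index():
     term  grade_rank
0    Fall  102.333333
1  Summer   61.500000
add column grade_rank_plus_2 = t['grade_rank'] + 2:
     term  grade_rank  grade_rank_plus_2
0    Fall  102.333333         104.333333
1  Summer   61.500000          63.500000
value at position 1, column 'grade_rank_plus_2' → 63.5

63.5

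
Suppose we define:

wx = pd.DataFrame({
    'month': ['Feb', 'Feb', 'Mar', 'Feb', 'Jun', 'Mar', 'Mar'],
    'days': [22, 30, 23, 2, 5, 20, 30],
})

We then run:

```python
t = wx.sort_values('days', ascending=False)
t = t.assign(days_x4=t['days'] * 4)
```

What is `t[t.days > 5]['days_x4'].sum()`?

sort by days descending:
  month  days
1   Feb    30
6   Mar    30
2   Mar    23
0   Feb    22
5   Mar    20
4   Jun     5
3   Feb     2
add column days_x4 = t['days'] * 4:
  month  days  days_x4
1   Feb    30      120
6   Mar    30      120
2   Mar    23       92
0   Feb    22       88
5   Mar    20       80
4   Jun     5       20
3   Feb     2        8
filter rows where days > 5:
  month  days  days_x4
1   Feb    30      120
6   Mar    30      120
2   Mar    23       92
0   Feb    22       88
5   Mar    20       80
Finally, sum of column 'days_x4' = 500.

500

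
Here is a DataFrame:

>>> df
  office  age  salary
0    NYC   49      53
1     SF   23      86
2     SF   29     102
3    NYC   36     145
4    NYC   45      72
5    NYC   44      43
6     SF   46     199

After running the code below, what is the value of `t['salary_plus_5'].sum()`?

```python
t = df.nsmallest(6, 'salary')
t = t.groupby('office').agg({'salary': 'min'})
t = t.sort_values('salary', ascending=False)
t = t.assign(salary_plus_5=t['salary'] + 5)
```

take 6 rows with smallest salary:
  office  age  salary
5    NYC   44      43
0    NYC   49      53
4    NYC   45      72
1     SF   23      86
2     SF   29     102
3    NYC   36     145
group by office, min of salary:
        salary
office        
NYC         43
SF          86
sort by salary descending:
        salary
office        
SF          86
NYC         43
add column salary_plus_5 = t['salary'] + 5:
        salary  salary_plus_5
office                       
SF          86             91
NYC         43             48
Reading off the sum of column 'salary_plus_5', we get 139.

139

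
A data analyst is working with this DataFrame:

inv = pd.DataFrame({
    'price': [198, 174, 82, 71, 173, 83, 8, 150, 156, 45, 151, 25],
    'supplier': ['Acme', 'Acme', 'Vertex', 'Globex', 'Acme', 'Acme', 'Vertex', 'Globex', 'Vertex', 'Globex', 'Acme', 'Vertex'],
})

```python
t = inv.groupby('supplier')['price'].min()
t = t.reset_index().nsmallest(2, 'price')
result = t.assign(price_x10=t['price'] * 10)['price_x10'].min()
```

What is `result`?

80

group by supplier, min of price:
supplier
Acme      83
Globex    45
Vertex     8
Name: price, dtype: int64
reset_index():
  supplier  price
0     Acme     83
1   Globex     45
2   Vertex      8
take 2 rows with smallest price:
  supplier  price
2   Vertex      8
1   Globex     45
add column price_x10 = t['price'] * 10:
  supplier  price  price_x10
2   Vertex      8         80
1   Globex     45        450
Taking the min of column 'price_x10' gives 80.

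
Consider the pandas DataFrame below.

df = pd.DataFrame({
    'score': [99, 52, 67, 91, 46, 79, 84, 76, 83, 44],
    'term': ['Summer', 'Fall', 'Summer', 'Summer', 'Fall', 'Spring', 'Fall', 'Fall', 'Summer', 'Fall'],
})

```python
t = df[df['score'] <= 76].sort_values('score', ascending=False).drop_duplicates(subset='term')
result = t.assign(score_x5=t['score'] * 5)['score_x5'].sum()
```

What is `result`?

715

filter rows where score <= 76:
   score    term
1     52    Fall
2     67  Summer
4     46    Fall
7     76    Fall
9     44    Fall
sort by score descending:
   score    term
7     76    Fall
2     67  Summer
1     52    Fall
4     46    Fall
9     44    Fall
drop duplicate term (keep=first):
   score    term
7     76    Fall
2     67  Summer
add column score_x5 = t['score'] * 5:
   score    term  score_x5
7     76    Fall       380
2     67  Summer       335
The sum of column 'score_x5' is 715.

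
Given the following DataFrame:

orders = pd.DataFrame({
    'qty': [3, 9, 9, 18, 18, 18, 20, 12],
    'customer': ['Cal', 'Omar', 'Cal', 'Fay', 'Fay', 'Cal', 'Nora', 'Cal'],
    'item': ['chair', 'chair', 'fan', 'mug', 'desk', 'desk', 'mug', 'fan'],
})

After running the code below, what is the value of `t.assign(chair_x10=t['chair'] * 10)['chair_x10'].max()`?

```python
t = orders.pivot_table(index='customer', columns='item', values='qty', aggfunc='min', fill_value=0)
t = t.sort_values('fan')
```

pivot: rows=customer, cols=item, min(qty):
item      chair  desk  fan  mug
customer                       
Cal           3    18    9    0
Fay           0    18    0   18
Nora          0     0    0   20
Omar          9     0    0    0
sort by fan:
item      chair  desk  fan  mug
customer                       
Fay           0    18    0   18
Nora          0     0    0   20
Omar          9     0    0    0
Cal           3    18    9    0
add column chair_x10 = t['chair'] * 10:
item      chair  desk  fan  mug  chair_x10
customer                                  
Fay           0    18    0   18          0
Nora          0     0    0   20          0
Omar          9     0    0    0         90
Cal           3    18    9    0         30

90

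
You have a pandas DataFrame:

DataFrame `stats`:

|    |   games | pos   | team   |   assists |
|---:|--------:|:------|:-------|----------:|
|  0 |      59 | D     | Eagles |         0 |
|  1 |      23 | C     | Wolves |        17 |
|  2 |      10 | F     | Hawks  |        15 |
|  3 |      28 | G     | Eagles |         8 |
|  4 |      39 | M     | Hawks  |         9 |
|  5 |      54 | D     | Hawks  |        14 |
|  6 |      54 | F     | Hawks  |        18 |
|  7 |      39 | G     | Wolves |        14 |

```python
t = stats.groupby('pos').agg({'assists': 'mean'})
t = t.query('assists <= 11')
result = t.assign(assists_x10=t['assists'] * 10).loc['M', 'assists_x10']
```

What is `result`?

90.0

group by pos, mean of assists:
     assists
pos         
C       17.0
D        7.0
F       16.5
G       11.0
M        9.0
filter rows where assists <= 11:
     assists
pos         
D        7.0
G       11.0
M        9.0
add column assists_x10 = t['assists'] * 10:
     assists  assists_x10
pos                      
D        7.0         70.0
G       11.0        110.0
M        9.0         90.0
Taking the value at row 'M', column 'assists_x10' gives 90.0.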